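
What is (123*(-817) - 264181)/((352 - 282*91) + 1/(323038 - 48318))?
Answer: 100182691840/6953163199 ≈ 14.408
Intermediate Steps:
(123*(-817) - 264181)/((352 - 282*91) + 1/(323038 - 48318)) = (-100491 - 264181)/((352 - 25662) + 1/274720) = -364672/(-25310 + 1/274720) = -364672/(-6953163199/274720) = -364672*(-274720/6953163199) = 100182691840/6953163199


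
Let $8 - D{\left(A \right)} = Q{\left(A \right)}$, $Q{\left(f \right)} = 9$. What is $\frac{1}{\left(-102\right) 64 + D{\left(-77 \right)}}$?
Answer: $- \frac{1}{6529} \approx -0.00015316$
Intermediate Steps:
$D{\left(A \right)} = -1$ ($D{\left(A \right)} = 8 - 9 = -1$)
$\frac{1}{\left(-102\right) 64 + D{\left(-77 \right)}} = \frac{1}{\left(-102\right) 64 - 1} = \frac{1}{-6528 - 1} = \frac{1}{-6529} = - \frac{1}{6529}$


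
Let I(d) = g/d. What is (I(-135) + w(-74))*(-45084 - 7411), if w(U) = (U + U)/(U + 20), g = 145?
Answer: -262475/3 ≈ -87492.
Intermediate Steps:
I(d) = 145/d
w(U) = 2*U/(20 + U) (w(U) = (2*U)/(20 + U) = 2*U/(20 + U))
(I(-135) + w(-74))*(-45084 - 7411) = (145/(-135) + 2*(-74)/(20 - 74))*(-45084 - 7411) = (145*(-1/135) + 2*(-74)/(-54))*(-52495) = (-29/27 + 2*(-74)*(-1/54))*(-52495) = (-29/27 + 74/27)*(-52495) = (5/3)*(-52495) = -262475/3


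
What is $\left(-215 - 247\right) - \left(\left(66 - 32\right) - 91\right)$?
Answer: $-405$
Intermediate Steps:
$\left(-215 - 247\right) - \left(\left(66 - 32\right) - 91\right) = -462 - \left(34 - 91\right) = -462 - -57 = -462 + 57 = -405$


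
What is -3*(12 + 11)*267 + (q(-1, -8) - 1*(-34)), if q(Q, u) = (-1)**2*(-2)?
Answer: -18391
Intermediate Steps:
q(Q, u) = -2 (q(Q, u) = 1*(-2) = -2)
-3*(12 + 11)*267 + (q(-1, -8) - 1*(-34)) = -3*(12 + 11)*267 + (-2 - 1*(-34)) = -3*23*267 + (-2 + 34) = -69*267 + 32 = -18423 + 32 = -18391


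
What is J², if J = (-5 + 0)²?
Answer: 625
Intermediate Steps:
J = 25 (J = (-5)² = 25)
J² = 25² = 625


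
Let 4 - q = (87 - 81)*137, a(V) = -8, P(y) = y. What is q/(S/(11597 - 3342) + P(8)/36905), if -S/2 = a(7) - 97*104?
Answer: -4984086679/14905036 ≈ -334.39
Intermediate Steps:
q = -818 (q = 4 - (87 - 81)*137 = 4 - 6*137 = 4 - 1*822 = 4 - 822 = -818)
S = 20192 (S = -2*(-8 - 97*104) = -2*(-8 - 10088) = -2*(-10096) = 20192)
q/(S/(11597 - 3342) + P(8)/36905) = -818/(20192/(11597 - 3342) + 8/36905) = -818/(20192/8255 + 8*(1/36905)) = -818/(20192*(1/8255) + 8/36905) = -818/(20192/8255 + 8/36905) = -818/29810072/12186031 = -818*12186031/29810072 = -4984086679/14905036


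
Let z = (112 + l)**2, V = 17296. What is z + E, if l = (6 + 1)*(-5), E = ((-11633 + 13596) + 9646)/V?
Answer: 2182119/368 ≈ 5929.7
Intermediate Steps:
E = 247/368 (E = ((-11633 + 13596) + 9646)/17296 = (1963 + 9646)*(1/17296) = 11609*(1/17296) = 247/368 ≈ 0.67120)
l = -35 (l = 7*(-5) = -35)
z = 5929 (z = (112 - 35)**2 = 77**2 = 5929)
z + E = 5929 + 247/368 = 2182119/368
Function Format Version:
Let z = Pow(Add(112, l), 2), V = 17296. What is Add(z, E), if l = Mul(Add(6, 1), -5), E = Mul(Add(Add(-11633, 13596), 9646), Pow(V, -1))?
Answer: Rational(2182119, 368) ≈ 5929.7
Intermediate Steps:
E = Rational(247, 368) (E = Mul(Add(Add(-11633, 13596), 9646), Pow(17296, -1)) = Mul(Add(1963, 9646), Rational(1, 17296)) = Mul(11609, Rational(1, 17296)) = Rational(247, 368) ≈ 0.67120)
l = -35 (l = Mul(7, -5) = -35)
z = 5929 (z = Pow(Add(112, -35), 2) = Pow(77, 2) = 5929)
Add(z, E) = Add(5929, Rational(247, 368)) = Rational(2182119, 368)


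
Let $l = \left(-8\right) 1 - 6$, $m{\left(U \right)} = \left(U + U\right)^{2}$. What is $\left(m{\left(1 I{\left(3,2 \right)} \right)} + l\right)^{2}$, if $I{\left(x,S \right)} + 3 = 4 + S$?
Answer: $484$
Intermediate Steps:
$I{\left(x,S \right)} = 1 + S$ ($I{\left(x,S \right)} = -3 + \left(4 + S\right) = 1 + S$)
$m{\left(U \right)} = 4 U^{2}$ ($m{\left(U \right)} = \left(2 U\right)^{2} = 4 U^{2}$)
$l = -14$ ($l = -8 - 6 = -14$)
$\left(m{\left(1 I{\left(3,2 \right)} \right)} + l\right)^{2} = \left(4 \left(1 \left(1 + 2\right)\right)^{2} - 14\right)^{2} = \left(4 \left(1 \cdot 3\right)^{2} - 14\right)^{2} = \left(4 \cdot 3^{2} - 14\right)^{2} = \left(4 \cdot 9 - 14\right)^{2} = \left(36 - 14\right)^{2} = 22^{2} = 484$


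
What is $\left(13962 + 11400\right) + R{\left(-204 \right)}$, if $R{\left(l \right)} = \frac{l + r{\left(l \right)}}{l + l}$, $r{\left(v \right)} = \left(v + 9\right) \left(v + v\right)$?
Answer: $\frac{50335}{2} \approx 25168.0$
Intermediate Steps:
$r{\left(v \right)} = 2 v \left(9 + v\right)$ ($r{\left(v \right)} = \left(9 + v\right) 2 v = 2 v \left(9 + v\right)$)
$R{\left(l \right)} = \frac{l + 2 l \left(9 + l\right)}{2 l}$ ($R{\left(l \right)} = \frac{l + 2 l \left(9 + l\right)}{l + l} = \frac{l + 2 l \left(9 + l\right)}{2 l}$)
$\left(13962 + 11400\right) + R{\left(-204 \right)} = \left(13962 + 11400\right) + \left(\frac{19}{2} - 204\right) = 25362 - \frac{389}{2} = \frac{50335}{2}$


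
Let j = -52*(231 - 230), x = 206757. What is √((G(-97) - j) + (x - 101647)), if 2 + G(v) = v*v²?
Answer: I*√807513 ≈ 898.62*I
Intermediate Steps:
G(v) = -2 + v³ (G(v) = -2 + v*v² = -2 + v³)
j = -52 (j = -52*1 = -52)
√((G(-97) - j) + (x - 101647)) = √(((-2 + (-97)³) - 1*(-52)) + (206757 - 101647)) = √(((-2 - 912673) + 52) + 105110) = √((-912675 + 52) + 105110) = √(-912623 + 105110) = √(-807513) = I*√807513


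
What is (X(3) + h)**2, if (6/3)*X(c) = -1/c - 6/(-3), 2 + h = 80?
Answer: 223729/36 ≈ 6214.7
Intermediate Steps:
h = 78 (h = -2 + 80 = 78)
X(c) = 1 - 1/(2*c) (X(c) = (-1/c - 6/(-3))/2 = (-1/c - 6*(-1/3))/2 = (-1/c + 2)/2 = (2 - 1/c)/2 = 1 - 1/(2*c))
(X(3) + h)**2 = ((-1/2 + 3)/3 + 78)**2 = ((1/3)*(5/2) + 78)**2 = (5/6 + 78)**2 = (473/6)**2 = 223729/36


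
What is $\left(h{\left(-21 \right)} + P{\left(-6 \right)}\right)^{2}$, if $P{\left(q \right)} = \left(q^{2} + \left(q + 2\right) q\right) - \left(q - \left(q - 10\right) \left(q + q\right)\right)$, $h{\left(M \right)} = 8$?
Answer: $70756$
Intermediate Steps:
$P{\left(q \right)} = q^{2} - q + q \left(2 + q\right) + 2 q \left(-10 + q\right)$ ($P{\left(q \right)} = \left(q^{2} + \left(2 + q\right) q\right) - \left(q - \left(-10 + q\right) 2 q\right) = \left(q^{2} + q \left(2 + q\right)\right) + \left(2 q \left(-10 + q\right) - q\right) = \left(q^{2} + q \left(2 + q\right)\right) + \left(- q + 2 q \left(-10 + q\right)\right) = q^{2} - q + q \left(2 + q\right) + 2 q \left(-10 + q\right)$)
$\left(h{\left(-21 \right)} + P{\left(-6 \right)}\right)^{2} = \left(8 - 6 \left(-19 + 4 \left(-6\right)\right)\right)^{2} = \left(8 - 6 \left(-19 - 24\right)\right)^{2} = \left(8 - -258\right)^{2} = \left(8 + 258\right)^{2} = 266^{2} = 70756$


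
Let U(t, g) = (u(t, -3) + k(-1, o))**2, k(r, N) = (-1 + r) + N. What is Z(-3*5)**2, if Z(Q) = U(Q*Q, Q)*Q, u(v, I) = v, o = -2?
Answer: 536724738225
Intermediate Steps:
k(r, N) = -1 + N + r
U(t, g) = (-4 + t)**2 (U(t, g) = (t + (-1 - 2 - 1))**2 = (t - 4)**2 = (-4 + t)**2)
Z(Q) = Q*(-4 + Q**2)**2 (Z(Q) = (-4 + Q*Q)**2*Q = (-4 + Q**2)**2*Q = Q*(-4 + Q**2)**2)
Z(-3*5)**2 = ((-3*5)*(-4 + (-3*5)**2)**2)**2 = (-15*(-4 + (-15)**2)**2)**2 = (-15*(-4 + 225)**2)**2 = (-15*221**2)**2 = (-15*48841)**2 = (-732615)**2 = 536724738225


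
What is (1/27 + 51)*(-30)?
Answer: -13780/9 ≈ -1531.1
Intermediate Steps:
(1/27 + 51)*(-30) = (1378/27)*(-30) = -13780/9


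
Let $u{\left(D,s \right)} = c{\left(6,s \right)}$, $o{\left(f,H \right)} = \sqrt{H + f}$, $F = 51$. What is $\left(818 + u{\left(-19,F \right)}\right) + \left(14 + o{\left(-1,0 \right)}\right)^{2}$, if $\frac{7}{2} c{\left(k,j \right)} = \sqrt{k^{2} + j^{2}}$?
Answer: $1013 + 28 i + \frac{6 \sqrt{293}}{7} \approx 1027.7 + 28.0 i$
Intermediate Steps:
$c{\left(k,j \right)} = \frac{2 \sqrt{j^{2} + k^{2}}}{7}$ ($c{\left(k,j \right)} = \frac{2 \sqrt{k^{2} + j^{2}}}{7} = \frac{2 \sqrt{j^{2} + k^{2}}}{7}$)
$u{\left(D,s \right)} = \frac{2 \sqrt{36 + s^{2}}}{7}$ ($u{\left(D,s \right)} = \frac{2 \sqrt{s^{2} + 6^{2}}}{7} = \frac{2 \sqrt{s^{2} + 36}}{7} = \frac{2 \sqrt{36 + s^{2}}}{7}$)
$\left(818 + u{\left(-19,F \right)}\right) + \left(14 + o{\left(-1,0 \right)}\right)^{2} = \left(818 + \frac{2 \sqrt{36 + 51^{2}}}{7}\right) + \left(14 + \sqrt{0 - 1}\right)^{2} = \left(818 + \frac{2 \sqrt{36 + 2601}}{7}\right) + \left(14 + \sqrt{-1}\right)^{2} = \left(818 + \frac{2 \sqrt{2637}}{7}\right) + \left(14 + i\right)^{2} = \left(818 + \frac{2 \cdot 3 \sqrt{293}}{7}\right) + \left(14 + i\right)^{2} = \left(818 + \frac{6 \sqrt{293}}{7}\right) + \left(14 + i\right)^{2} = 818 + \left(14 + i\right)^{2} + \frac{6 \sqrt{293}}{7}$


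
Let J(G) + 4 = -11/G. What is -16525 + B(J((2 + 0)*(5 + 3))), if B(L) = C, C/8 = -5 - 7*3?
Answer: -16733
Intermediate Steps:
J(G) = -4 - 11/G
C = -208 (C = 8*(-5 - 7*3) = 8*(-5 - 21) = 8*(-26) = -208)
B(L) = -208
-16525 + B(J((2 + 0)*(5 + 3))) = -16525 - 208 = -16733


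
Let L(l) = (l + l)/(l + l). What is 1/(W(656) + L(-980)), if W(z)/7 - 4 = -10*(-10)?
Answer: 1/729 ≈ 0.0013717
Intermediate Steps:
W(z) = 728 (W(z) = 28 + 7*(-10*(-10)) = 28 + 7*100 = 28 + 700 = 728)
L(l) = 1 (L(l) = (2*l)/((2*l)) = (2*l)*(1/(2*l)) = 1)
1/(W(656) + L(-980)) = 1/(728 + 1) = 1/729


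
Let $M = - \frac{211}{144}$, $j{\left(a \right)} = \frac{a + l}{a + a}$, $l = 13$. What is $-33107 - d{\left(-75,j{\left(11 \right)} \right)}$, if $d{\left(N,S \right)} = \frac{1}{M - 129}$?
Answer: $- \frac{621981065}{18787} \approx -33107.0$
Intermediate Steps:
$j{\left(a \right)} = \frac{13 + a}{2 a}$ ($j{\left(a \right)} = \frac{a + 13}{a + a} = \frac{13 + a}{2 a}$)
$M = - \frac{211}{144}$ ($M = \left(-211\right) \frac{1}{144} = - \frac{211}{144} \approx -1.4653$)
$d{\left(N,S \right)} = - \frac{144}{18787}$ ($d{\left(N,S \right)} = \frac{1}{- \frac{211}{144} - 129} = \frac{1}{- \frac{18787}{144}} = - \frac{144}{18787}$)
$-33107 - d{\left(-75,j{\left(11 \right)} \right)} = -33107 - - \frac{144}{18787} = -33107 + \frac{144}{18787} = - \frac{621981065}{18787}$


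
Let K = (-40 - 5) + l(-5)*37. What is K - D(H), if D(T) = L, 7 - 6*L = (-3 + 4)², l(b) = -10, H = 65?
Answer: -416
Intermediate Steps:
L = 1 (L = 7/6 - (-3 + 4)²/6 = 7/6 - ⅙*1² = 7/6 - ⅙*1 = 7/6 - ⅙ = 1)
K = -415 (K = (-40 - 5) - 10*37 = -45 - 370 = -415)
D(T) = 1
K - D(H) = -415 - 1*1 = -415 - 1 = -416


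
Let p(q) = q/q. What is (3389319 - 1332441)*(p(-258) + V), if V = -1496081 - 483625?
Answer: -4072011660990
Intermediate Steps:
V = -1979706
p(q) = 1
(3389319 - 1332441)*(p(-258) + V) = (3389319 - 1332441)*(1 - 1979706) = 2056878*(-1979705) = -4072011660990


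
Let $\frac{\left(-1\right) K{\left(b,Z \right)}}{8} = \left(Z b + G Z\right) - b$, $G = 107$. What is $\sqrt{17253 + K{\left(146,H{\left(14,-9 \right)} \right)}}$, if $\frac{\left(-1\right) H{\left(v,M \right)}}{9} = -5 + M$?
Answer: $i \sqrt{236603} \approx 486.42 i$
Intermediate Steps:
$H{\left(v,M \right)} = 45 - 9 M$ ($H{\left(v,M \right)} = - 9 \left(-5 + M\right) = 45 - 9 M$)
$K{\left(b,Z \right)} = - 856 Z + 8 b - 8 Z b$ ($K{\left(b,Z \right)} = - 8 \left(\left(Z b + 107 Z\right) - b\right) = - 8 \left(\left(107 Z + Z b\right) - b\right) = - 8 \left(- b + 107 Z + Z b\right) = - 856 Z + 8 b - 8 Z b$)
$\sqrt{17253 + K{\left(146,H{\left(14,-9 \right)} \right)}} = \sqrt{17253 - \left(-1168 + 856 \left(45 - -81\right) + 8 \left(45 - -81\right) 146\right)} = \sqrt{17253 - \left(-1168 + 856 \left(45 + 81\right) + 8 \left(45 + 81\right) 146\right)} = \sqrt{17253 - \left(106688 + 147168\right)} = \sqrt{17253 - 253856} = \sqrt{-236603} = i \sqrt{236603}$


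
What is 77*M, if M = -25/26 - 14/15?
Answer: -56903/390 ≈ -145.91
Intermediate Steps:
M = -739/390 (M = -25*1/26 - 14*1/15 = -25/26 - 14/15 = -739/390 ≈ -1.8949)
77*M = 77*(-739/390) = -56903/390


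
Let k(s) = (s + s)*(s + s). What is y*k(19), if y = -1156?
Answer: -1669264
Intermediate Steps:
k(s) = 4*s**2 (k(s) = (2*s)*(2*s) = 4*s**2)
y*k(19) = -4624*19**2 = -4624*361 = -1156*1444 = -1669264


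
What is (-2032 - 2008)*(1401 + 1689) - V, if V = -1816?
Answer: -12481784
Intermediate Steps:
(-2032 - 2008)*(1401 + 1689) - V = (-2032 - 2008)*(1401 + 1689) - 1*(-1816) = -4040*3090 + 1816 = -12483600 + 1816 = -12481784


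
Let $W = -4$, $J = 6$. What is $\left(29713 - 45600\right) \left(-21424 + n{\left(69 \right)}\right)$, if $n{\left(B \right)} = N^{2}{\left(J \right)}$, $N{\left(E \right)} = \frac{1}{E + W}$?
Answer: $\frac{1361436465}{4} \approx 3.4036 \cdot 10^{8}$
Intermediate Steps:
$N{\left(E \right)} = \frac{1}{-4 + E}$ ($N{\left(E \right)} = \frac{1}{E - 4} = \frac{1}{-4 + E}$)
$n{\left(B \right)} = \frac{1}{4}$ ($n{\left(B \right)} = \left(\frac{1}{-4 + 6}\right)^{2} = \left(\frac{1}{2}\right)^{2} = \frac{1}{4}$)
$\left(29713 - 45600\right) \left(-21424 + n{\left(69 \right)}\right) = \left(29713 - 45600\right) \left(-21424 + \frac{1}{4}\right) = \left(-15887\right) \left(- \frac{85695}{4}\right) = \frac{1361436465}{4}$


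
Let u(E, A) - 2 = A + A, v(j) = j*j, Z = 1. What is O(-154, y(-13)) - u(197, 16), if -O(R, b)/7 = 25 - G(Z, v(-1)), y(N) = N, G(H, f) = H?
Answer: -202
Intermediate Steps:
v(j) = j²
u(E, A) = 2 + 2*A (u(E, A) = 2 + (A + A) = 2 + 2*A)
O(R, b) = -168 (O(R, b) = -7*(25 - 1*1) = -7*(25 - 1) = -7*24 = -168)
O(-154, y(-13)) - u(197, 16) = -168 - (2 + 2*16) = -168 - (2 + 32) = -168 - 1*34 = -168 - 34 = -202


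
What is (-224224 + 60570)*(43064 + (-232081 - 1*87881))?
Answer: 45315465292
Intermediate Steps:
(-224224 + 60570)*(43064 + (-232081 - 1*87881)) = -163654*(43064 + (-232081 - 87881)) = -163654*(43064 - 319962) = -163654*(-276898) = 45315465292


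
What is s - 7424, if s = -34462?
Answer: -41886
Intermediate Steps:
s - 7424 = -34462 - 7424 = -41886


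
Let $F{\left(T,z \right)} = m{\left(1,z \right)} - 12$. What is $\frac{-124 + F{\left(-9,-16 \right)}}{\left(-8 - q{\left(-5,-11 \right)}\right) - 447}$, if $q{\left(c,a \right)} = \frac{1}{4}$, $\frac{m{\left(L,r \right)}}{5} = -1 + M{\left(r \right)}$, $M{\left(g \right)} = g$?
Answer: $\frac{884}{1821} \approx 0.48545$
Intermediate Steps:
$m{\left(L,r \right)} = -5 + 5 r$ ($m{\left(L,r \right)} = 5 \left(-1 + r\right) = -5 + 5 r$)
$q{\left(c,a \right)} = \frac{1}{4}$
$F{\left(T,z \right)} = -17 + 5 z$ ($F{\left(T,z \right)} = \left(-5 + 5 z\right) - 12 = -17 + 5 z$)
$\frac{-124 + F{\left(-9,-16 \right)}}{\left(-8 - q{\left(-5,-11 \right)}\right) - 447} = \frac{-124 + \left(-17 + 5 \left(-16\right)\right)}{\left(-8 - \frac{1}{4}\right) - 447} = \frac{-124 - 97}{\left(-8 - \frac{1}{4}\right) - 447} = \frac{-124 - 97}{- \frac{33}{4} - 447} = - \frac{221}{- \frac{1821}{4}} = \left(-221\right) \left(- \frac{4}{1821}\right) = \frac{884}{1821}$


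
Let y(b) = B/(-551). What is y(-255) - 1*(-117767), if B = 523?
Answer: 64889094/551 ≈ 1.1777e+5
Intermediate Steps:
y(b) = -523/551 (y(b) = 523/(-551) = 523*(-1/551) = -523/551)
y(-255) - 1*(-117767) = -523/551 - 1*(-117767) = -523/551 + 117767 = 64889094/551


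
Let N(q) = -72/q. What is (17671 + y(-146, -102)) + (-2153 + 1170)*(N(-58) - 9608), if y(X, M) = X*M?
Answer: 274804195/29 ≈ 9.4760e+6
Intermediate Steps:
y(X, M) = M*X
(17671 + y(-146, -102)) + (-2153 + 1170)*(N(-58) - 9608) = (17671 - 102*(-146)) + (-2153 + 1170)*(-72/(-58) - 9608) = (17671 + 14892) - 983*(-72*(-1/58) - 9608) = 32563 - 983*(36/29 - 9608) = 32563 - 983*(-278596/29) = 32563 + 273859868/29 = 274804195/29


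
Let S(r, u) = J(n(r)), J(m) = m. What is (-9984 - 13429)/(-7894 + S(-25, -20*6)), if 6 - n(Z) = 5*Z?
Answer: 23413/7763 ≈ 3.0160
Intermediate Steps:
n(Z) = 6 - 5*Z
S(r, u) = 6 - 5*r
(-9984 - 13429)/(-7894 + S(-25, -20*6)) = (-9984 - 13429)/(-7894 + (6 - 5*(-25))) = -23413/(-7894 + (6 + 125)) = -23413/(-7894 + 131) = -23413/(-7763) = -23413*(-1/7763) = 23413/7763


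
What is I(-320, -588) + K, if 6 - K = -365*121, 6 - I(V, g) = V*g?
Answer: -143983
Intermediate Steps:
I(V, g) = 6 - V*g
K = 44171 (K = 6 - (-365)*121 = 6 - 1*(-44165) = 6 + 44165 = 44171)
I(-320, -588) + K = (6 - 1*(-320)*(-588)) + 44171 = (6 - 188160) + 44171 = -188154 + 44171 = -143983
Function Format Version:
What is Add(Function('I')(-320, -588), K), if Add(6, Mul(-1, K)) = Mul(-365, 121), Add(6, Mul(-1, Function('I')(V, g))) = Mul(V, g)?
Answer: -143983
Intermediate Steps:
Function('I')(V, g) = Add(6, Mul(-1, V, g)) (Function('I')(V, g) = Add(6, Mul(-1, Mul(V, g))) = Add(6, Mul(-1, V, g)))
K = 44171 (K = Add(6, Mul(-1, Mul(-365, 121))) = Add(6, Mul(-1, -44165)) = Add(6, 44165) = 44171)
Add(Function('I')(-320, -588), K) = Add(Add(6, Mul(-1, -320, -588)), 44171) = Add(Add(6, -188160), 44171) = Add(-188154, 44171) = -143983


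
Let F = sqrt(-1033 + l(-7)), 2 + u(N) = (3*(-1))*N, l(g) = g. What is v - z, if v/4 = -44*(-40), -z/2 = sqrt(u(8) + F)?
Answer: 7040 + 2*sqrt(-26 + 4*I*sqrt(65)) ≈ 7045.6 + 11.612*I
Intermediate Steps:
u(N) = -2 - 3*N (u(N) = -2 + (3*(-1))*N = -2 - 3*N)
F = 4*I*sqrt(65) (F = sqrt(-1033 - 7) = sqrt(-1040) = 4*I*sqrt(65) ≈ 32.249*I)
z = -2*sqrt(-26 + 4*I*sqrt(65)) (z = -2*sqrt((-2 - 3*8) + 4*I*sqrt(65)) = -2*sqrt((-2 - 24) + 4*I*sqrt(65)) = -2*sqrt(-26 + 4*I*sqrt(65)) ≈ -5.5542 - 11.612*I)
v = 7040 (v = 4*(-44*(-40)) = 4*1760 = 7040)
v - z = 7040 - (-2)*sqrt(-26 + 4*I*sqrt(65)) = 7040 + 2*sqrt(-26 + 4*I*sqrt(65))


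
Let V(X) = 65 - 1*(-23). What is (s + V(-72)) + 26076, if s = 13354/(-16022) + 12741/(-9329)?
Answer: 1955192213632/74734619 ≈ 26162.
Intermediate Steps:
V(X) = 88 (V(X) = 65 + 23 = 88)
s = -164357884/74734619 (s = 13354*(-1/16022) + 12741*(-1/9329) = -6677/8011 - 12741/9329 = -164357884/74734619 ≈ -2.1992)
(s + V(-72)) + 26076 = (-164357884/74734619 + 88) + 26076 = 6412288588/74734619 + 26076 = 1955192213632/74734619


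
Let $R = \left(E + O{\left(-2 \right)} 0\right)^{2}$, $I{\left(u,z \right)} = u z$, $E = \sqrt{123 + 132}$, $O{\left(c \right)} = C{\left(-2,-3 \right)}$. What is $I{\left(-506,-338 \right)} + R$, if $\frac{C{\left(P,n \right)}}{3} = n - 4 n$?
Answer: $171283$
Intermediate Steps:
$C{\left(P,n \right)} = - 9 n$ ($C{\left(P,n \right)} = 3 \left(n - 4 n\right) = 3 \left(- 3 n\right) = - 9 n$)
$O{\left(c \right)} = 27$ ($O{\left(c \right)} = \left(-9\right) \left(-3\right) = 27$)
$E = \sqrt{255} \approx 15.969$
$R = 255$ ($R = \left(\sqrt{255} + 27 \cdot 0\right)^{2} = \left(\sqrt{255} + 0\right)^{2} = \left(\sqrt{255}\right)^{2} = 255$)
$I{\left(-506,-338 \right)} + R = \left(-506\right) \left(-338\right) + 255 = 171028 + 255 = 171283$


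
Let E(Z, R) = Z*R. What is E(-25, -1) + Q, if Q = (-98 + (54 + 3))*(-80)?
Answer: 3305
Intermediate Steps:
E(Z, R) = R*Z
Q = 3280 (Q = (-98 + 57)*(-80) = -41*(-80) = 3280)
E(-25, -1) + Q = -1*(-25) + 3280 = 25 + 3280 = 3305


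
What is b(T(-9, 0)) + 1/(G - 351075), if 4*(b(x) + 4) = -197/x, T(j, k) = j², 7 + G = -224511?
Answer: -859360673/186492132 ≈ -4.6080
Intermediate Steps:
G = -224518 (G = -7 - 224511 = -224518)
b(x) = -4 - 197/(4*x) (b(x) = -4 + (-197/x)/4 = -4 - 197/(4*x))
b(T(-9, 0)) + 1/(G - 351075) = (-4 - 197/(4*((-9)²))) + 1/(-224518 - 351075) = (-4 - 197/4/81) + 1/(-575593) = (-4 - 197/4*1/81) - 1/575593 = (-4 - 197/324) - 1/575593 = -1493/324 - 1/575593 = -859360673/186492132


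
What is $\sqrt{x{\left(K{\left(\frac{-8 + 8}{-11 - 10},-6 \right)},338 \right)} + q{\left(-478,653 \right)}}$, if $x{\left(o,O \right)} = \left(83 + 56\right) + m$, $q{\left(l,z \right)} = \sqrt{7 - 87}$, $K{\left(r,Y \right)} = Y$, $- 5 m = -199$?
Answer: $\frac{\sqrt{4470 + 100 i \sqrt{5}}}{5} \approx 13.376 + 0.33435 i$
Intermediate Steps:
$m = \frac{199}{5}$ ($m = \left(- \frac{1}{5}\right) \left(-199\right) = \frac{199}{5} \approx 39.8$)
$q{\left(l,z \right)} = 4 i \sqrt{5}$ ($q{\left(l,z \right)} = \sqrt{-80} = 4 i \sqrt{5}$)
$x{\left(o,O \right)} = \frac{894}{5}$ ($x{\left(o,O \right)} = \left(83 + 56\right) + \frac{199}{5} = 139 + \frac{199}{5} = \frac{894}{5}$)
$\sqrt{x{\left(K{\left(\frac{-8 + 8}{-11 - 10},-6 \right)},338 \right)} + q{\left(-478,653 \right)}} = \sqrt{\frac{894}{5} + 4 i \sqrt{5}}$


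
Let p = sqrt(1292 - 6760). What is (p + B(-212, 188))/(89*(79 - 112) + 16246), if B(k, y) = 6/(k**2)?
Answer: 3/299079848 + 2*I*sqrt(1367)/13309 ≈ 1.0031e-8 + 0.0055561*I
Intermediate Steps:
p = 2*I*sqrt(1367) (p = sqrt(-5468) = 2*I*sqrt(1367) ≈ 73.946*I)
B(k, y) = 6/k**2
(p + B(-212, 188))/(89*(79 - 112) + 16246) = (2*I*sqrt(1367) + 6/(-212)**2)/(89*(79 - 112) + 16246) = (2*I*sqrt(1367) + 6*(1/44944))/(89*(-33) + 16246) = (2*I*sqrt(1367) + 3/22472)/(-2937 + 16246) = (3/22472 + 2*I*sqrt(1367))/13309 = (3/22472 + 2*I*sqrt(1367))*(1/13309) = 3/299079848 + 2*I*sqrt(1367)/13309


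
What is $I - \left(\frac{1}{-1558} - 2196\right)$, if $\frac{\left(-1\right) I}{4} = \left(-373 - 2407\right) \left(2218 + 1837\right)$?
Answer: $\frac{70256134169}{1558} \approx 4.5094 \cdot 10^{7}$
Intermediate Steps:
$I = 45091600$ ($I = - 4 \left(-373 - 2407\right) \left(2218 + 1837\right) = - 4 \left(\left(-2780\right) 4055\right) = \left(-4\right) \left(-11272900\right) = 45091600$)
$I - \left(\frac{1}{-1558} - 2196\right) = 45091600 - \left(\frac{1}{-1558} - 2196\right) = 45091600 - \left(- \frac{1}{1558} - 2196\right) = 45091600 - - \frac{3421369}{1558} = 45091600 + \frac{3421369}{1558} = \frac{70256134169}{1558}$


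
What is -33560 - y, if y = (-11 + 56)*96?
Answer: -37880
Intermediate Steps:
y = 4320 (y = 45*96 = 4320)
-33560 - y = -33560 - 1*4320 = -33560 - 4320 = -37880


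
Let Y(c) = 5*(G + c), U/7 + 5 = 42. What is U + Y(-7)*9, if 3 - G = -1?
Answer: 124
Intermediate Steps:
U = 259 (U = -35 + 7*42 = -35 + 294 = 259)
G = 4 (G = 3 - 1*(-1) = 3 + 1 = 4)
Y(c) = 20 + 5*c (Y(c) = 5*(4 + c) = 20 + 5*c)
U + Y(-7)*9 = 259 + (20 + 5*(-7))*9 = 259 + (20 - 35)*9 = 259 - 15*9 = 259 - 135 = 124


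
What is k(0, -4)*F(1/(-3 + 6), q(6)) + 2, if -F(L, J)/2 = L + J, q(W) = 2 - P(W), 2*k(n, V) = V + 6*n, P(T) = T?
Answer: -38/3 ≈ -12.667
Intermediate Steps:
k(n, V) = V/2 + 3*n (k(n, V) = (V + 6*n)/2 = V/2 + 3*n)
q(W) = 2 - W
F(L, J) = -2*J - 2*L (F(L, J) = -2*(L + J) = -2*(J + L) = -2*J - 2*L)
k(0, -4)*F(1/(-3 + 6), q(6)) + 2 = ((1/2)*(-4) + 3*0)*(-2*(2 - 1*6) - 2/(-3 + 6)) + 2 = (-2 + 0)*(-2*(2 - 6) - 2/3) + 2 = -2*(-2*(-4) - 2*1/3) + 2 = -2*(8 - 2/3) + 2 = -2*22/3 + 2 = -44/3 + 2 = -38/3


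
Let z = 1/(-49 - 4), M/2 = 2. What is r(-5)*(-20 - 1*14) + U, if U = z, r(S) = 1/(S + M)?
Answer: 1801/53 ≈ 33.981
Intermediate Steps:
M = 4 (M = 2*2 = 4)
r(S) = 1/(4 + S) (r(S) = 1/(S + 4) = 1/(4 + S))
z = -1/53 (z = 1/(-53) = -1/53 ≈ -0.018868)
U = -1/53 ≈ -0.018868
r(-5)*(-20 - 1*14) + U = (-20 - 1*14)/(4 - 5) - 1/53 = (-20 - 14)/(-1) - 1/53 = -1*(-34) - 1/53 = 34 - 1/53 = 1801/53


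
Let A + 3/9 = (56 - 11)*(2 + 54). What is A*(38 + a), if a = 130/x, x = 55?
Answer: 1118732/11 ≈ 1.0170e+5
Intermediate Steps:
a = 26/11 (a = 130/55 = 130*(1/55) = 26/11 ≈ 2.3636)
A = 7559/3 (A = -⅓ + (56 - 11)*(2 + 54) = -⅓ + 45*56 = -⅓ + 2520 = 7559/3 ≈ 2519.7)
A*(38 + a) = 7559*(38 + 26/11)/3 = (7559/3)*(444/11) = 1118732/11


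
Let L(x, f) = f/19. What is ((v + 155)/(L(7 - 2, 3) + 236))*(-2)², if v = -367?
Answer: -16112/4487 ≈ -3.5908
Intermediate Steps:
L(x, f) = f/19 (L(x, f) = f*(1/19) = f/19)
((v + 155)/(L(7 - 2, 3) + 236))*(-2)² = ((-367 + 155)/((1/19)*3 + 236))*(-2)² = -212/(3/19 + 236)*4 = -212/4487/19*4 = -212*19/4487*4 = -4028/4487*4 = -16112/4487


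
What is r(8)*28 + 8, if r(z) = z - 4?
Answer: 120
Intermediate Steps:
r(z) = -4 + z
r(8)*28 + 8 = (-4 + 8)*28 + 8 = 4*28 + 8 = 112 + 8 = 120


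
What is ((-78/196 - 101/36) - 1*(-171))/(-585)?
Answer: -295993/1031940 ≈ -0.28683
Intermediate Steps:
((-78/196 - 101/36) - 1*(-171))/(-585) = ((-78*1/196 - 101*1/36) + 171)*(-1/585) = ((-39/98 - 101/36) + 171)*(-1/585) = (-5651/1764 + 171)*(-1/585) = (295993/1764)*(-1/585) = -295993/1031940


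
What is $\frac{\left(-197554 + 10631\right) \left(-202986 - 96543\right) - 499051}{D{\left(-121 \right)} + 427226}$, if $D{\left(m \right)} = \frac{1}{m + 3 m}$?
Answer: $\frac{27098366344544}{206777383} \approx 1.3105 \cdot 10^{5}$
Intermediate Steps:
$D{\left(m \right)} = \frac{1}{4 m}$
$\frac{\left(-197554 + 10631\right) \left(-202986 - 96543\right) - 499051}{D{\left(-121 \right)} + 427226} = \frac{\left(-197554 + 10631\right) \left(-202986 - 96543\right) - 499051}{\frac{1}{4 \left(-121\right)} + 427226} = \frac{\left(-186923\right) \left(-299529\right) - 499051}{\frac{1}{4} \left(- \frac{1}{121}\right) + 427226} = \frac{55988859267 - 499051}{- \frac{1}{484} + 427226} = \frac{55988360216}{\frac{206777383}{484}} = 55988360216 \cdot \frac{484}{206777383} = \frac{27098366344544}{206777383}$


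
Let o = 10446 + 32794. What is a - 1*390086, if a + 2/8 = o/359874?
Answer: -280763711785/719748 ≈ -3.9009e+5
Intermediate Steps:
o = 43240
a = -93457/719748 (a = -¼ + 43240/359874 = -¼ + 43240*(1/359874) = -¼ + 21620/179937 = -93457/719748 ≈ -0.12985)
a - 1*390086 = -93457/719748 - 1*390086 = -93457/719748 - 390086 = -280763711785/719748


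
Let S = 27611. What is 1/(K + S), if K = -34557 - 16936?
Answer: -1/23882 ≈ -4.1873e-5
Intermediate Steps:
K = -51493
1/(K + S) = 1/(-51493 + 27611) = 1/(-23882) = -1/23882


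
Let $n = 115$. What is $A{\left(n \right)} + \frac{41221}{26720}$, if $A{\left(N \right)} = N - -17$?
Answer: $\frac{3568261}{26720} \approx 133.54$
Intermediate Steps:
$A{\left(N \right)} = 17 + N$ ($A{\left(N \right)} = N + 17 = 17 + N$)
$A{\left(n \right)} + \frac{41221}{26720} = \left(17 + 115\right) + \frac{41221}{26720} = 132 + 41221 \cdot \frac{1}{26720} = 132 + \frac{41221}{26720} = \frac{3568261}{26720}$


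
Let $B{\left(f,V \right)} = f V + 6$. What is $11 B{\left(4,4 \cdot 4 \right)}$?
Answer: $770$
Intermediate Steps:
$B{\left(f,V \right)} = 6 + V f$ ($B{\left(f,V \right)} = V f + 6 = 6 + V f$)
$11 B{\left(4,4 \cdot 4 \right)} = 11 \left(6 + 4 \cdot 4 \cdot 4\right) = 11 \left(6 + 16 \cdot 4\right) = 11 \left(6 + 64\right) = 11 \cdot 70 = 770$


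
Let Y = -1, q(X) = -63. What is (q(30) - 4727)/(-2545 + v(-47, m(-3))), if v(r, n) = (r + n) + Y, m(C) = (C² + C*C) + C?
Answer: 2395/1289 ≈ 1.8580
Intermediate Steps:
m(C) = C + 2*C² (m(C) = (C² + C²) + C = 2*C² + C = C + 2*C²)
v(r, n) = -1 + n + r (v(r, n) = (r + n) - 1 = (n + r) - 1 = -1 + n + r)
(q(30) - 4727)/(-2545 + v(-47, m(-3))) = (-63 - 4727)/(-2545 + (-1 - 3*(1 + 2*(-3)) - 47)) = -4790/(-2545 + (-1 - 3*(1 - 6) - 47)) = -4790/(-2545 + (-1 - 3*(-5) - 47)) = -4790/(-2545 + (-1 + 15 - 47)) = -4790/(-2545 - 33) = -4790/(-2578) = -4790*(-1/2578) = 2395/1289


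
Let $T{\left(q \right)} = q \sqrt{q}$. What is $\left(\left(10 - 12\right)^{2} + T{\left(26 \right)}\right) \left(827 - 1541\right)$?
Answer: $-2856 - 18564 \sqrt{26} \approx -97514.0$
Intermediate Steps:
$T{\left(q \right)} = q^{\frac{3}{2}}$
$\left(\left(10 - 12\right)^{2} + T{\left(26 \right)}\right) \left(827 - 1541\right) = \left(\left(10 - 12\right)^{2} + 26^{\frac{3}{2}}\right) \left(827 - 1541\right) = \left(\left(-2\right)^{2} + 26 \sqrt{26}\right) \left(-714\right) = \left(4 + 26 \sqrt{26}\right) \left(-714\right) = -2856 - 18564 \sqrt{26}$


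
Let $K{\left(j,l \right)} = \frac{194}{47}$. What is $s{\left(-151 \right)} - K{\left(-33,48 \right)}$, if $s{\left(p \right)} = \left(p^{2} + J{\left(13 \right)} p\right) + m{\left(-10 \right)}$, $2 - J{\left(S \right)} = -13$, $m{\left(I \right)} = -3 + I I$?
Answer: $\frac{969557}{47} \approx 20629.0$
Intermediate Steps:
$m{\left(I \right)} = -3 + I^{2}$
$J{\left(S \right)} = 15$ ($J{\left(S \right)} = 2 - -13 = 2 + 13 = 15$)
$K{\left(j,l \right)} = \frac{194}{47}$ ($K{\left(j,l \right)} = 194 \cdot \frac{1}{47} = \frac{194}{47}$)
$s{\left(p \right)} = 97 + p^{2} + 15 p$ ($s{\left(p \right)} = \left(p^{2} + 15 p\right) - \left(3 - \left(-10\right)^{2}\right) = \left(p^{2} + 15 p\right) + \left(-3 + 100\right) = \left(p^{2} + 15 p\right) + 97 = 97 + p^{2} + 15 p$)
$s{\left(-151 \right)} - K{\left(-33,48 \right)} = \left(97 + \left(-151\right)^{2} + 15 \left(-151\right)\right) - \frac{194}{47} = \left(97 + 22801 - 2265\right) - \frac{194}{47} = 20633 - \frac{194}{47} = \frac{969557}{47}$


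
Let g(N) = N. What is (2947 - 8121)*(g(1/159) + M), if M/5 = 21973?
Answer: -90382205264/159 ≈ -5.6844e+8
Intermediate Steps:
M = 109865 (M = 5*21973 = 109865)
(2947 - 8121)*(g(1/159) + M) = (2947 - 8121)*(1/159 + 109865) = -5174*(1/159 + 109865) = -5174*17468536/159 = -90382205264/159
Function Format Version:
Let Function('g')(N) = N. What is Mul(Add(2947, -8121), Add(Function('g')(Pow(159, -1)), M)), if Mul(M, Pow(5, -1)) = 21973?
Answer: Rational(-90382205264, 159) ≈ -5.6844e+8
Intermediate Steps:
M = 109865 (M = Mul(5, 21973) = 109865)
Mul(Add(2947, -8121), Add(Function('g')(Pow(159, -1)), M)) = Mul(Add(2947, -8121), Add(Pow(159, -1), 109865)) = Mul(-5174, Add(Rational(1, 159), 109865)) = Mul(-5174, Rational(17468536, 159)) = Rational(-90382205264, 159)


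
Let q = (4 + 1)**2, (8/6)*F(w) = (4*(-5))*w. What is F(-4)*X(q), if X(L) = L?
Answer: 1500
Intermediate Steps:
F(w) = -15*w (F(w) = 3*((4*(-5))*w)/4 = 3*(-20*w)/4 = -15*w)
q = 25 (q = 5**2 = 25)
F(-4)*X(q) = -15*(-4)*25 = 60*25 = 1500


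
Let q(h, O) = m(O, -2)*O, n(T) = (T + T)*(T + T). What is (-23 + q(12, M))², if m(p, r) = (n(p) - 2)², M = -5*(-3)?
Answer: 146314111105369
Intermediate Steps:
n(T) = 4*T² (n(T) = (2*T)*(2*T) = 4*T²)
M = 15
m(p, r) = (-2 + 4*p²)² (m(p, r) = (4*p² - 2)² = (-2 + 4*p²)²)
q(h, O) = 4*O*(-1 + 2*O²)² (q(h, O) = (4*(-1 + 2*O²)²)*O = 4*O*(-1 + 2*O²)²)
(-23 + q(12, M))² = (-23 + 4*15*(-1 + 2*15²)²)² = (-23 + 4*15*(-1 + 2*225)²)² = (-23 + 4*15*(-1 + 450)²)² = (-23 + 4*15*449²)² = (-23 + 4*15*201601)² = (-23 + 12096060)² = 12096037² = 146314111105369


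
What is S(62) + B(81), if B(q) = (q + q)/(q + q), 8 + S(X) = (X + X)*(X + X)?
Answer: 15369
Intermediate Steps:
S(X) = -8 + 4*X² (S(X) = -8 + (X + X)*(X + X) = -8 + (2*X)*(2*X) = -8 + 4*X²)
B(q) = 1 (B(q) = (2*q)/((2*q)) = (2*q)*(1/(2*q)) = 1)
S(62) + B(81) = (-8 + 4*62²) + 1 = (-8 + 4*3844) + 1 = (-8 + 15376) + 1 = 15368 + 1 = 15369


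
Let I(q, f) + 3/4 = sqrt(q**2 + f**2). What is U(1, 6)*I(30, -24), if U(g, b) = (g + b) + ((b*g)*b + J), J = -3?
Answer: -30 + 240*sqrt(41) ≈ 1506.8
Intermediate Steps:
I(q, f) = -3/4 + sqrt(f**2 + q**2) (I(q, f) = -3/4 + sqrt(q**2 + f**2) = -3/4 + sqrt(f**2 + q**2))
U(g, b) = -3 + b + g + g*b**2 (U(g, b) = (g + b) + ((b*g)*b - 3) = (b + g) + (g*b**2 - 3) = (b + g) + (-3 + g*b**2) = -3 + b + g + g*b**2)
U(1, 6)*I(30, -24) = (-3 + 6 + 1 + 1*6**2)*(-3/4 + sqrt((-24)**2 + 30**2)) = (-3 + 6 + 1 + 1*36)*(-3/4 + sqrt(576 + 900)) = (-3 + 6 + 1 + 36)*(-3/4 + sqrt(1476)) = 40*(-3/4 + 6*sqrt(41)) = -30 + 240*sqrt(41)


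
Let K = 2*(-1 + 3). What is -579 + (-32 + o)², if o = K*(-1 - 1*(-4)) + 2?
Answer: -255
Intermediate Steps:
K = 4 (K = 2*2 = 4)
o = 14 (o = 4*(-1 - 1*(-4)) + 2 = 4*(-1 + 4) + 2 = 4*3 + 2 = 12 + 2 = 14)
-579 + (-32 + o)² = -579 + (-32 + 14)² = -579 + (-18)² = -579 + 324 = -255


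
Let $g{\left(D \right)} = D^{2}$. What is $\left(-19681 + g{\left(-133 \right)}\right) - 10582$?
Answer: $-12574$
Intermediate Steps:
$\left(-19681 + g{\left(-133 \right)}\right) - 10582 = \left(-19681 + \left(-133\right)^{2}\right) - 10582 = \left(-19681 + 17689\right) - 10582 = -1992 - 10582 = -12574$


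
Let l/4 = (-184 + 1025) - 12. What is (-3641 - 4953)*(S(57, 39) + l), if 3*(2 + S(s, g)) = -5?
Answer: -85398578/3 ≈ -2.8466e+7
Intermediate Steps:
S(s, g) = -11/3 (S(s, g) = -2 + (1/3)*(-5) = -2 - 5/3 = -11/3)
l = 3316 (l = 4*((-184 + 1025) - 12) = 4*(841 - 12) = 4*829 = 3316)
(-3641 - 4953)*(S(57, 39) + l) = (-3641 - 4953)*(-11/3 + 3316) = -8594*9937/3 = -85398578/3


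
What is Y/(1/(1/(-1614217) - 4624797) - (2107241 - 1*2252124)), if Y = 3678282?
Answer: 3051104650396987100/120179256256808737 ≈ 25.388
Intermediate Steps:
Y/(1/(1/(-1614217) - 4624797) - (2107241 - 1*2252124)) = 3678282/(1/(1/(-1614217) - 4624797) - (2107241 - 1*2252124)) = 3678282/(1/(-1/1614217 - 4624797) - (2107241 - 2252124)) = 3678282/(1/(-7465425938950/1614217) - 1*(-144883)) = 3678282/(-1614217/7465425938950 + 144883) = 3678282/(1081613306311278633/7465425938950) = 3678282*(7465425938950/1081613306311278633) = 3051104650396987100/120179256256808737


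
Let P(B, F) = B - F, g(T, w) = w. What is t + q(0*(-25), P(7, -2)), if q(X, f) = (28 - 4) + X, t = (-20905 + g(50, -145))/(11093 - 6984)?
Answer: 77566/4109 ≈ 18.877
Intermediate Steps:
t = -21050/4109 (t = (-20905 - 145)/(11093 - 6984) = -21050/4109 ≈ -5.1229)
q(X, f) = 24 + X
t + q(0*(-25), P(7, -2)) = -21050/4109 + (24 + 0*(-25)) = -21050/4109 + (24 + 0) = -21050/4109 + 24 = 77566/4109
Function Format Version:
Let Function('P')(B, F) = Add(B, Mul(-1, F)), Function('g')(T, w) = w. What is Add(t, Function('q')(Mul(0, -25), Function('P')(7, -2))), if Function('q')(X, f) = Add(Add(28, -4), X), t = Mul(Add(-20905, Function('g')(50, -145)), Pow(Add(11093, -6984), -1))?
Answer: Rational(77566, 4109) ≈ 18.877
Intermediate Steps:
t = Rational(-21050, 4109) (t = Mul(Add(-20905, -145), Pow(Add(11093, -6984), -1)) = Mul(-21050, Pow(4109, -1)) = Mul(-21050, Rational(1, 4109)) = Rational(-21050, 4109) ≈ -5.1229)
Function('q')(X, f) = Add(24, X)
Add(t, Function('q')(Mul(0, -25), Function('P')(7, -2))) = Add(Rational(-21050, 4109), Add(24, Mul(0, -25))) = Add(Rational(-21050, 4109), Add(24, 0)) = Add(Rational(-21050, 4109), 24) = Rational(77566, 4109)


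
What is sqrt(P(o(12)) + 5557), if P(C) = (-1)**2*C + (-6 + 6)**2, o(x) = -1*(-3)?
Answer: 2*sqrt(1390) ≈ 74.565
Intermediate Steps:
o(x) = 3
P(C) = C (P(C) = 1*C + 0**2 = C + 0 = C)
sqrt(P(o(12)) + 5557) = sqrt(3 + 5557) = sqrt(5560) = 2*sqrt(1390)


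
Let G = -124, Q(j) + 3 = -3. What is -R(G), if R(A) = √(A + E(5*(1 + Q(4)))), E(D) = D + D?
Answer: -I*√174 ≈ -13.191*I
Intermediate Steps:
Q(j) = -6 (Q(j) = -3 - 3 = -6)
E(D) = 2*D
R(A) = √(-50 + A) (R(A) = √(A + 2*(5*(1 - 6))) = √(A + 2*(5*(-5))) = √(A + 2*(-25)) = √(A - 50) = √(-50 + A))
-R(G) = -√(-50 - 124) = -√(-174) = -I*√174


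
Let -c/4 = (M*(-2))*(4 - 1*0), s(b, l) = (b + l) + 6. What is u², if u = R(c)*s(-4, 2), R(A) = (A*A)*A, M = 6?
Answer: 801543976648704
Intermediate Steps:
s(b, l) = 6 + b + l
c = 192 (c = -4*6*(-2)*(4 - 1*0) = -(-48)*(4 + 0) = -(-48)*4 = -4*(-48) = 192)
R(A) = A³ (R(A) = A²*A = A³)
u = 28311552 (u = 192³*(6 - 4 + 2) = 7077888*4 = 28311552)
u² = 28311552² = 801543976648704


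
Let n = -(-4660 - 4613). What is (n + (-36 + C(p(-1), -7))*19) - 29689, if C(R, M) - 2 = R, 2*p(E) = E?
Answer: -42143/2 ≈ -21072.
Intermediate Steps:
p(E) = E/2
C(R, M) = 2 + R
n = 9273 (n = -1*(-9273) = 9273)
(n + (-36 + C(p(-1), -7))*19) - 29689 = (9273 + (-36 + (2 + (1/2)*(-1)))*19) - 29689 = (9273 + (-36 + (2 - 1/2))*19) - 29689 = (9273 + (-36 + 3/2)*19) - 29689 = (9273 - 69/2*19) - 29689 = (9273 - 1311/2) - 29689 = 17235/2 - 29689 = -42143/2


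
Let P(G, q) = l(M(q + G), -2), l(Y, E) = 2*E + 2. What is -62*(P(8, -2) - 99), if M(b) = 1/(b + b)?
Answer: 6262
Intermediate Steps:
M(b) = 1/(2*b)
l(Y, E) = 2 + 2*E
P(G, q) = -2 (P(G, q) = 2 + 2*(-2) = 2 - 4 = -2)
-62*(P(8, -2) - 99) = -62*(-2 - 99) = -62*(-101) = 6262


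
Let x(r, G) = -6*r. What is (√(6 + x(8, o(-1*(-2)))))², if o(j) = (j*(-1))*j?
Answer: -42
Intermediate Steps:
o(j) = -j² (o(j) = (-j)*j = -j²)
(√(6 + x(8, o(-1*(-2)))))² = (√(6 - 6*8))² = (√(6 - 48))² = (√(-42))² = (I*√42)² = -42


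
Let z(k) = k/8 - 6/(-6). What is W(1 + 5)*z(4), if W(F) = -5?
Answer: -15/2 ≈ -7.5000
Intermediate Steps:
z(k) = 1 + k/8 (z(k) = k*(1/8) - 6*(-1/6) = k/8 + 1 = 1 + k/8)
W(1 + 5)*z(4) = -5*(1 + (1/8)*4) = -5*(1 + 1/2) = -5*3/2 = -15/2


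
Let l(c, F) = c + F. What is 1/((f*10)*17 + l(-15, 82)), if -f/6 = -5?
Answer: 1/5167 ≈ 0.00019354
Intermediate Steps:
l(c, F) = F + c
f = 30 (f = -6*(-5) = 30)
1/((f*10)*17 + l(-15, 82)) = 1/((30*10)*17 + (82 - 15)) = 1/(300*17 + 67) = 1/(5100 + 67) = 1/5167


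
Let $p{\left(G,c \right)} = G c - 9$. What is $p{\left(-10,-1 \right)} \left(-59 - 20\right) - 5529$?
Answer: $-5608$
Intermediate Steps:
$p{\left(G,c \right)} = -9 + G c$
$p{\left(-10,-1 \right)} \left(-59 - 20\right) - 5529 = \left(-9 - -10\right) \left(-59 - 20\right) - 5529 = \left(-9 + 10\right) \left(-79\right) - 5529 = 1 \left(-79\right) - 5529 = -79 - 5529 = -5608$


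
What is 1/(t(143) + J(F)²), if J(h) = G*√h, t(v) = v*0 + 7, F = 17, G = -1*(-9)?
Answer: 1/1384 ≈ 0.00072254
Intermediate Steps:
G = 9
t(v) = 7 (t(v) = 0 + 7 = 7)
J(h) = 9*√h
1/(t(143) + J(F)²) = 1/(7 + (9*√17)²) = 1/(7 + 1377) = 1/1384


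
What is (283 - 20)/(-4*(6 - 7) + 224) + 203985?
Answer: 46508843/228 ≈ 2.0399e+5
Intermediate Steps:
(283 - 20)/(-4*(6 - 7) + 224) + 203985 = 263/(-4*(-1) + 224) + 203985 = 263/(4 + 224) + 203985 = 263/228 + 203985 = 46508843/228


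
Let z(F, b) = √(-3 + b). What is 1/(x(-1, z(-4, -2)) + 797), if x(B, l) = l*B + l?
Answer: 1/797 ≈ 0.0012547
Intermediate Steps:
x(B, l) = l + B*l (x(B, l) = B*l + l = l + B*l)
1/(x(-1, z(-4, -2)) + 797) = 1/(√(-3 - 2)*(1 - 1) + 797) = 1/(√(-5)*0 + 797) = 1/((I*√5)*0 + 797) = 1/(0 + 797) = 1/797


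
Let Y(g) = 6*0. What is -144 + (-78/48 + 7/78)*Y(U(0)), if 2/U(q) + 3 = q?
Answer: -144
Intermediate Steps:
U(q) = 2/(-3 + q)
Y(g) = 0
-144 + (-78/48 + 7/78)*Y(U(0)) = -144 + (-78/48 + 7/78)*0 = -144 + (-78*1/48 + 7*(1/78))*0 = -144 + (-13/8 + 7/78)*0 = -144 - 479/312*0 = -144 + 0 = -144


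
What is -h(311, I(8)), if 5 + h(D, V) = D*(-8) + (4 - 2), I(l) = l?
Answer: 2491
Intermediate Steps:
h(D, V) = -3 - 8*D (h(D, V) = -5 + (D*(-8) + (4 - 2)) = -5 + (-8*D + 2) = -5 + (2 - 8*D) = -3 - 8*D)
-h(311, I(8)) = -(-3 - 8*311) = -(-3 - 2488) = -1*(-2491) = 2491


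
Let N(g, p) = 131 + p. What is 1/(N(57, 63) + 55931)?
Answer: 1/56125 ≈ 1.7817e-5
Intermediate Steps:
1/(N(57, 63) + 55931) = 1/((131 + 63) + 55931) = 1/(194 + 55931) = 1/56125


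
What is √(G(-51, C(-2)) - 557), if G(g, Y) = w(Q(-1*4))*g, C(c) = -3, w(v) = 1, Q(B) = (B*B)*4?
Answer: 4*I*√38 ≈ 24.658*I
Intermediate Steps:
Q(B) = 4*B² (Q(B) = B²*4 = 4*B²)
G(g, Y) = g (G(g, Y) = 1*g = g)
√(G(-51, C(-2)) - 557) = √(-51 - 557) = √(-608) = 4*I*√38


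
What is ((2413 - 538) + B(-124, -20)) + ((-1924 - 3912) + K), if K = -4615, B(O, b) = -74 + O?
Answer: -8774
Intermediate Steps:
((2413 - 538) + B(-124, -20)) + ((-1924 - 3912) + K) = ((2413 - 538) + (-74 - 124)) + ((-1924 - 3912) - 4615) = (1875 - 198) + (-5836 - 4615) = 1677 - 10451 = -8774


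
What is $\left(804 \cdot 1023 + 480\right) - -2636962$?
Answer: $3459934$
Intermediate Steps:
$\left(804 \cdot 1023 + 480\right) - -2636962 = \left(822492 + 480\right) + 2636962 = 822972 + 2636962 = 3459934$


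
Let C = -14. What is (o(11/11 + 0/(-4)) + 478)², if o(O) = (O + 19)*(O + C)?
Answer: 47524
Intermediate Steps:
o(O) = (-14 + O)*(19 + O) (o(O) = (O + 19)*(O - 14) = (19 + O)*(-14 + O) = (-14 + O)*(19 + O))
(o(11/11 + 0/(-4)) + 478)² = ((-266 + (11/11 + 0/(-4))² + 5*(11/11 + 0/(-4))) + 478)² = ((-266 + (11*(1/11) + 0*(-¼))² + 5*(11*(1/11) + 0*(-¼))) + 478)² = ((-266 + (1 + 0)² + 5*(1 + 0)) + 478)² = ((-266 + 1² + 5*1) + 478)² = ((-266 + 1 + 5) + 478)² = (-260 + 478)² = 218² = 47524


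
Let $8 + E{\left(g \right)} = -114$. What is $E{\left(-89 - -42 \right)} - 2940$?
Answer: $-3062$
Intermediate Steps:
$E{\left(g \right)} = -122$ ($E{\left(g \right)} = -8 - 114 = -122$)
$E{\left(-89 - -42 \right)} - 2940 = -122 - 2940 = -3062$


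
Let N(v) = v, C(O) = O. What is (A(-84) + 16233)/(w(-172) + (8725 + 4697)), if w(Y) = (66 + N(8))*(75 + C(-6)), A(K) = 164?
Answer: 16397/18528 ≈ 0.88498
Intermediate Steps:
w(Y) = 5106 (w(Y) = (66 + 8)*(75 - 6) = 74*69 = 5106)
(A(-84) + 16233)/(w(-172) + (8725 + 4697)) = (164 + 16233)/(5106 + (8725 + 4697)) = 16397/(5106 + 13422) = 16397/18528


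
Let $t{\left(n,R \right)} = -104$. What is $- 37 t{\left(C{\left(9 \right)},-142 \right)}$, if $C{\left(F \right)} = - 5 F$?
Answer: $3848$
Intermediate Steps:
$- 37 t{\left(C{\left(9 \right)},-142 \right)} = \left(-37\right) \left(-104\right) = 3848$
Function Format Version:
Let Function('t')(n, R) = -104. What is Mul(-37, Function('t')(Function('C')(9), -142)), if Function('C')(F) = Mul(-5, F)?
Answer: 3848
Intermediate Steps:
Mul(-37, Function('t')(Function('C')(9), -142)) = Mul(-37, -104) = 3848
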